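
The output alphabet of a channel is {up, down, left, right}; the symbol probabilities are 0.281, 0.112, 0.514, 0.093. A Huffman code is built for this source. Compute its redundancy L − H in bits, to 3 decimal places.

0.010 bits

Entropy H = −Σ p log₂ p ≈ 1.6806 bits.
Huffman merges: 93/1000+14/125→41/200; 41/200+281/1000→243/500; 243/500+257/500→1. L = 1691/1000 ≈ 1.6910.
L − H = 1.6910 − 1.6806 = 0.010 bits.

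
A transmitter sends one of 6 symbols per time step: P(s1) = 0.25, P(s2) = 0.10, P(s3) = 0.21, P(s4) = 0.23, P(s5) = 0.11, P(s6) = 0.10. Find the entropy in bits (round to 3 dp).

2.475 bits

H = −Σ pᵢ log₂ pᵢ.
−0.25·log₂(0.25) = 0.5000
−0.10·log₂(0.10) = 0.3322
−0.21·log₂(0.21) = 0.4728
−0.23·log₂(0.23) = 0.4877
−0.11·log₂(0.11) = 0.3503
−0.10·log₂(0.10) = 0.3322
Sum ≈ 2.4752 → 2.475 bits.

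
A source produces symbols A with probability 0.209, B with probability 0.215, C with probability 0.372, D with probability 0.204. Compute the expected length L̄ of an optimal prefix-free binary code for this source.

Repeatedly combine the two least-probable nodes; the expected code length is the sum of the merged weights.
merge 51/250 + 209/1000 → 413/1000
merge 43/200 + 93/250 → 587/1000
merge 413/1000 + 587/1000 → 1
L = 413/1000 + 587/1000 + 1 = 2 bits/symbol.

2 bits/symbol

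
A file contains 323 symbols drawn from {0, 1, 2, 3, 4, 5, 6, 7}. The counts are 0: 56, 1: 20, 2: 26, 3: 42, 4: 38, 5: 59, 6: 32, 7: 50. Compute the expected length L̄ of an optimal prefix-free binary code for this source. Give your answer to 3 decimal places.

2.960 bits/symbol

Probabilities are the counts divided by 323.
Repeatedly combine the two least-probable nodes; the expected code length is the sum of the merged weights.
merge 20/323 + 26/323 → 46/323
merge 32/323 + 2/17 → 70/323
merge 42/323 + 46/323 → 88/323
merge 50/323 + 56/323 → 106/323
merge 59/323 + 70/323 → 129/323
merge 88/323 + 106/323 → 194/323
merge 129/323 + 194/323 → 1
L = 46/323 + 70/323 + 88/323 + 106/323 + 129/323 + 194/323 + 1 = 956/323 ≈ 2.960 bits/symbol.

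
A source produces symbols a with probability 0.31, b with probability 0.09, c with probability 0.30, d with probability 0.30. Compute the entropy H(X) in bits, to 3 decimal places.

H = −Σ pᵢ log₂ pᵢ.
−0.31·log₂(0.31) = 0.5238
−0.09·log₂(0.09) = 0.3127
−0.30·log₂(0.30) = 0.5211
−0.30·log₂(0.30) = 0.5211
Sum ≈ 1.8786 → 1.879 bits.

1.879 bits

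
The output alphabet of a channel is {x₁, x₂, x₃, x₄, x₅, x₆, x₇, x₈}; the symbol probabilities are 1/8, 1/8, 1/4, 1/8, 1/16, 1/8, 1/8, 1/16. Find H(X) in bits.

Each probability is a power of 1/2, so log₂(1/p) is an integer.
H = Σ p·log₂(1/p) = 1/8·3 + 1/8·3 + 1/4·2 + 1/8·3 + 1/16·4 + 1/8·3 + 1/8·3 + 1/16·4 = 2.875 bits.

2.875 bits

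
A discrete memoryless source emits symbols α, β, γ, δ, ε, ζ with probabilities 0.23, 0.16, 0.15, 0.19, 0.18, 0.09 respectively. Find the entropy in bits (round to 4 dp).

2.5344 bits

H = −Σ pᵢ log₂ pᵢ.
−0.23·log₂(0.23) = 0.4877
−0.16·log₂(0.16) = 0.4230
−0.15·log₂(0.15) = 0.4105
−0.19·log₂(0.19) = 0.4552
−0.18·log₂(0.18) = 0.4453
−0.09·log₂(0.09) = 0.3127
Sum ≈ 2.5344 → 2.5344 bits.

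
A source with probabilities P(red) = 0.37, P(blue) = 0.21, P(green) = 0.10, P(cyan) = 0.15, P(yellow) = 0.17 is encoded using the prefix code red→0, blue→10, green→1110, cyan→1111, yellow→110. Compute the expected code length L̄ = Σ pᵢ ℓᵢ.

2.3 bits/symbol

L̄ = Σ pᵢ·ℓᵢ = 0.37·1 + 0.21·2 + 0.10·4 + 0.15·4 + 0.17·3 = 2.3 bits/symbol.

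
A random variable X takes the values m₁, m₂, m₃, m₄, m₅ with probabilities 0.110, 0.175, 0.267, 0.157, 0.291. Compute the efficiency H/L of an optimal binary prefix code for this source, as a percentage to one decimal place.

98.7%

Entropy H = −Σ p log₂ p ≈ 2.2366 bits.
Huffman merges: 11/100+157/1000→267/1000; 7/40+267/1000→221/500; 267/1000+291/1000→279/500; 221/500+279/500→1. L = 2267/1000 ≈ 2.2670.
Efficiency = H/L = 2.2366/2.2670 = 98.7%.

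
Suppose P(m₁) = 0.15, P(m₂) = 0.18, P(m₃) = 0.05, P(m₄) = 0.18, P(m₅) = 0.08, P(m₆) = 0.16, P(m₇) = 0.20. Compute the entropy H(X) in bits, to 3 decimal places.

H = −Σ pᵢ log₂ pᵢ.
−0.15·log₂(0.15) = 0.4105
−0.18·log₂(0.18) = 0.4453
−0.05·log₂(0.05) = 0.2161
−0.18·log₂(0.18) = 0.4453
−0.08·log₂(0.08) = 0.2915
−0.16·log₂(0.16) = 0.4230
−0.20·log₂(0.20) = 0.4644
Sum ≈ 2.6962 → 2.696 bits.

2.696 bits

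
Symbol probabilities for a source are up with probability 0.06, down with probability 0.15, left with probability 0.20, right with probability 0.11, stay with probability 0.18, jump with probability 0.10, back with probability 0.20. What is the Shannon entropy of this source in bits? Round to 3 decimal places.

2.711 bits

H = −Σ pᵢ log₂ pᵢ.
−0.06·log₂(0.06) = 0.2435
−0.15·log₂(0.15) = 0.4105
−0.20·log₂(0.20) = 0.4644
−0.11·log₂(0.11) = 0.3503
−0.18·log₂(0.18) = 0.4453
−0.10·log₂(0.10) = 0.3322
−0.20·log₂(0.20) = 0.4644
Sum ≈ 2.7106 → 2.711 bits.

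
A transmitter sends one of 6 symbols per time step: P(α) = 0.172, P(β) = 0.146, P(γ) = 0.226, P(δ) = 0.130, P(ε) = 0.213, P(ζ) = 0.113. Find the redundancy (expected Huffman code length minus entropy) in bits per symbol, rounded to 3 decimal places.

0.021 bits

Entropy H = −Σ p log₂ p ≈ 2.5403 bits.
Huffman merges: 113/1000+13/100→243/1000; 73/500+43/250→159/500; 213/1000+113/500→439/1000; 243/1000+159/500→561/1000; 439/1000+561/1000→1. L = 2561/1000 ≈ 2.5610.
L − H = 2.5610 − 2.5403 = 0.021 bits.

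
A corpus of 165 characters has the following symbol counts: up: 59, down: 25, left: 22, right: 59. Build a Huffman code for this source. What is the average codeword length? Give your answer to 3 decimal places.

Probabilities are the counts divided by 165.
Repeatedly combine the two least-probable nodes; the expected code length is the sum of the merged weights.
merge 2/15 + 5/33 → 47/165
merge 47/165 + 59/165 → 106/165
merge 59/165 + 106/165 → 1
L = 47/165 + 106/165 + 1 = 106/55 ≈ 1.927 bits/symbol.

1.927 bits/symbol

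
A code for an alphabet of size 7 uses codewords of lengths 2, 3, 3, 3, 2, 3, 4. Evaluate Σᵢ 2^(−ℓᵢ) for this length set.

1.0625

With common denominator 2^4 = 16: Σ 2^(−ℓᵢ) = 4/16 + 2/16 + 2/16 + 2/16 + 4/16 + 2/16 + 1/16 = 17/16 = 1.0625.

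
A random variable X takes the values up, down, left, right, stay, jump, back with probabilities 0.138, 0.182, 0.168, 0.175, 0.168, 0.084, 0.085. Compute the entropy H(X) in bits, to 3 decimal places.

H = −Σ pᵢ log₂ pᵢ.
−0.138·log₂(0.138) = 0.3943
−0.182·log₂(0.182) = 0.4474
−0.168·log₂(0.168) = 0.4323
−0.175·log₂(0.175) = 0.4401
−0.168·log₂(0.168) = 0.4323
−0.084·log₂(0.084) = 0.3002
−0.085·log₂(0.085) = 0.3023
Sum ≈ 2.7489 → 2.749 bits.

2.749 bits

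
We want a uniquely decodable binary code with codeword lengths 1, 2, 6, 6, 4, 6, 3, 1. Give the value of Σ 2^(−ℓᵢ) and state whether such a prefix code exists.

1.484375; no

With common denominator 2^6 = 64: Σ 2^(−ℓᵢ) = 32/64 + 16/64 + 1/64 + 1/64 + 4/64 + 1/64 + 8/64 + 32/64 = 95/64 = 1.484375.
Kraft's inequality requires Σ ≤ 1; here Σ = 1.484375 > 1, so no such prefix code exists.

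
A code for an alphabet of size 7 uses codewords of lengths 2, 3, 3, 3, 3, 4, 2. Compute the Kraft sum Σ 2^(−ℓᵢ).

1.0625

With common denominator 2^4 = 16: Σ 2^(−ℓᵢ) = 4/16 + 2/16 + 2/16 + 2/16 + 2/16 + 1/16 + 4/16 = 17/16 = 1.0625.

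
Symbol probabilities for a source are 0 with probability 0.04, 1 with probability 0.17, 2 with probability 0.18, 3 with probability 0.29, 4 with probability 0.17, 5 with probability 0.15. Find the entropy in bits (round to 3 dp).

H = −Σ pᵢ log₂ pᵢ.
−0.04·log₂(0.04) = 0.1858
−0.17·log₂(0.17) = 0.4346
−0.18·log₂(0.18) = 0.4453
−0.29·log₂(0.29) = 0.5179
−0.17·log₂(0.17) = 0.4346
−0.15·log₂(0.15) = 0.4105
Sum ≈ 2.4287 → 2.429 bits.

2.429 bits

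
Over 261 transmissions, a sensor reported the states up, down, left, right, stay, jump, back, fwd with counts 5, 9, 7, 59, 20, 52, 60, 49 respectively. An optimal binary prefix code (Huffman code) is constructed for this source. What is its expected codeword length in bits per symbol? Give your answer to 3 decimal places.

2.628 bits/symbol

Probabilities are the counts divided by 261.
Repeatedly combine the two least-probable nodes; the expected code length is the sum of the merged weights.
merge 5/261 + 7/261 → 4/87
merge 1/29 + 4/87 → 7/87
merge 20/261 + 7/87 → 41/261
merge 41/261 + 49/261 → 10/29
merge 52/261 + 59/261 → 37/87
merge 20/87 + 10/29 → 50/87
merge 37/87 + 50/87 → 1
L = 4/87 + 7/87 + 41/261 + 10/29 + 37/87 + 50/87 + 1 = 686/261 ≈ 2.628 bits/symbol.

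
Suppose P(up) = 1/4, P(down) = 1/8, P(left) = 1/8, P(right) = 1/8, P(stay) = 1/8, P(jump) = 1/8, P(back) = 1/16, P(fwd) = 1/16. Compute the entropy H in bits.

2.875 bits

Each probability is a power of 1/2, so log₂(1/p) is an integer.
H = Σ p·log₂(1/p) = 1/4·2 + 1/8·3 + 1/8·3 + 1/8·3 + 1/8·3 + 1/8·3 + 1/16·4 + 1/16·4 = 2.875 bits.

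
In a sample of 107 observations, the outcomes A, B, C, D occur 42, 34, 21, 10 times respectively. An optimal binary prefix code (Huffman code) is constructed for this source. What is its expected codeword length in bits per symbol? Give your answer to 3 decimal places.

1.897 bits/symbol

Probabilities are the counts divided by 107.
Repeatedly combine the two least-probable nodes; the expected code length is the sum of the merged weights.
merge 10/107 + 21/107 → 31/107
merge 31/107 + 34/107 → 65/107
merge 42/107 + 65/107 → 1
L = 31/107 + 65/107 + 1 = 203/107 ≈ 1.897 bits/symbol.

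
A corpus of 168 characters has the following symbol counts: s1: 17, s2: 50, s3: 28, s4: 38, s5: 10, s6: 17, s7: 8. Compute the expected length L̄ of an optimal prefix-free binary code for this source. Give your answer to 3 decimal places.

2.583 bits/symbol

Probabilities are the counts divided by 168.
Repeatedly combine the two least-probable nodes; the expected code length is the sum of the merged weights.
merge 1/21 + 5/84 → 3/28
merge 17/168 + 17/168 → 17/84
merge 3/28 + 1/6 → 23/84
merge 17/84 + 19/84 → 3/7
merge 23/84 + 25/84 → 4/7
merge 3/7 + 4/7 → 1
L = 3/28 + 17/84 + 23/84 + 3/7 + 4/7 + 1 = 31/12 ≈ 2.583 bits/symbol.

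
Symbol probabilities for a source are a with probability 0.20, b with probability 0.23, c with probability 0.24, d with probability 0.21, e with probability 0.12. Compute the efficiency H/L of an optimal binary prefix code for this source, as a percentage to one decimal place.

Entropy H = −Σ p log₂ p ≈ 2.2861 bits.
Huffman merges: 3/25+1/5→8/25; 21/100+23/100→11/25; 6/25+8/25→14/25; 11/25+14/25→1. L = 58/25 ≈ 2.3200.
Efficiency = H/L = 2.2861/2.3200 = 98.5%.

98.5%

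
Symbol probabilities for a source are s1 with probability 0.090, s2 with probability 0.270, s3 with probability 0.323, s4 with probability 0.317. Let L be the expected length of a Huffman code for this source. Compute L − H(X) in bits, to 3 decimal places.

Entropy H = −Σ p log₂ p ≈ 1.8747 bits.
Huffman merges: 9/100+27/100→9/25; 317/1000+323/1000→16/25; 9/25+16/25→1. L = 2 ≈ 2.0000.
L − H = 2.0000 − 1.8747 = 0.125 bits.

0.125 bits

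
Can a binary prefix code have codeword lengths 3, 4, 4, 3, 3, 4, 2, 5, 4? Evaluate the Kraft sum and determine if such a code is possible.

With common denominator 2^5 = 32: Σ 2^(−ℓᵢ) = 4/32 + 2/32 + 2/32 + 4/32 + 4/32 + 2/32 + 8/32 + 1/32 + 2/32 = 29/32 = 0.90625.
Kraft's inequality requires Σ ≤ 1; here Σ = 0.90625 ≤ 1, so such a prefix code exists.

0.90625; yes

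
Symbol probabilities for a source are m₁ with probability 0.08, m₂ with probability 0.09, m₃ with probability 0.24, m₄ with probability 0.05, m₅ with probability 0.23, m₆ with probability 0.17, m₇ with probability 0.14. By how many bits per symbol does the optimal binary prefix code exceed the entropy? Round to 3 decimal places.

0.026 bits

Entropy H = −Σ p log₂ p ≈ 2.6338 bits.
Huffman merges: 1/20+2/25→13/100; 9/100+13/100→11/50; 7/50+17/100→31/100; 11/50+23/100→9/20; 6/25+31/100→11/20; 9/20+11/20→1. L = 133/50 ≈ 2.6600.
L − H = 2.6600 − 2.6338 = 0.026 bits.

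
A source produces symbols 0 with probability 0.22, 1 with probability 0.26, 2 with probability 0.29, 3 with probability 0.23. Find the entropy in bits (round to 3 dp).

H = −Σ pᵢ log₂ pᵢ.
−0.22·log₂(0.22) = 0.4806
−0.26·log₂(0.26) = 0.5053
−0.29·log₂(0.29) = 0.5179
−0.23·log₂(0.23) = 0.4877
Sum ≈ 1.9914 → 1.991 bits.

1.991 bits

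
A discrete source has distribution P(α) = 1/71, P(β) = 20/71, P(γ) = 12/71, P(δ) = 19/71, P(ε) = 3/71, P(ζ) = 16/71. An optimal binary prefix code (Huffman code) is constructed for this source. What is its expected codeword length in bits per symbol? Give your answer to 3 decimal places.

2.282 bits/symbol

Repeatedly combine the two least-probable nodes; the expected code length is the sum of the merged weights.
merge 1/71 + 3/71 → 4/71
merge 4/71 + 12/71 → 16/71
merge 16/71 + 16/71 → 32/71
merge 19/71 + 20/71 → 39/71
merge 32/71 + 39/71 → 1
L = 4/71 + 16/71 + 32/71 + 39/71 + 1 = 162/71 ≈ 2.282 bits/symbol.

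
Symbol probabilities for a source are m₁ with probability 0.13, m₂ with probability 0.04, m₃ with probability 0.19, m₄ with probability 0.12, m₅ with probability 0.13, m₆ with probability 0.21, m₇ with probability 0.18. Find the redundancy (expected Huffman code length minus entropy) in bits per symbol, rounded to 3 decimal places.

Entropy H = −Σ p log₂ p ≈ 2.6915 bits.
Huffman merges: 1/25+3/25→4/25; 13/100+13/100→13/50; 4/25+9/50→17/50; 19/100+21/100→2/5; 13/50+17/50→3/5; 2/5+3/5→1. L = 69/25 ≈ 2.7600.
L − H = 2.7600 − 2.6915 = 0.069 bits.

0.069 bits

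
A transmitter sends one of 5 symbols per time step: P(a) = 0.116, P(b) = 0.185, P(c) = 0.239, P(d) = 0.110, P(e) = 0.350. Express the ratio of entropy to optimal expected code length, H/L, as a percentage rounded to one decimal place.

98.1%

Entropy H = −Σ p log₂ p ≈ 2.1848 bits.
Huffman merges: 11/100+29/250→113/500; 37/200+113/500→411/1000; 239/1000+7/20→589/1000; 411/1000+589/1000→1. L = 1113/500 ≈ 2.2260.
Efficiency = H/L = 2.1848/2.2260 = 98.1%.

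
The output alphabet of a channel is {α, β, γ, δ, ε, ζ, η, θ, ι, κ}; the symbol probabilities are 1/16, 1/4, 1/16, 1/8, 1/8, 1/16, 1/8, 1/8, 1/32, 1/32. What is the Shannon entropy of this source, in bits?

3.0625 bits

Each probability is a power of 1/2, so log₂(1/p) is an integer.
H = Σ p·log₂(1/p) = 1/16·4 + 1/4·2 + 1/16·4 + 1/8·3 + 1/8·3 + 1/16·4 + 1/8·3 + 1/8·3 + 1/32·5 + 1/32·5 = 3.0625 bits.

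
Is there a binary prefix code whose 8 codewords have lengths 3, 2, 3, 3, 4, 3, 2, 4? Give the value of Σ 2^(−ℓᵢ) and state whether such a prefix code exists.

With common denominator 2^4 = 16: Σ 2^(−ℓᵢ) = 2/16 + 4/16 + 2/16 + 2/16 + 1/16 + 2/16 + 4/16 + 1/16 = 18/16 = 1.125.
Kraft's inequality requires Σ ≤ 1; here Σ = 1.125 > 1, so no such prefix code exists.

1.125; no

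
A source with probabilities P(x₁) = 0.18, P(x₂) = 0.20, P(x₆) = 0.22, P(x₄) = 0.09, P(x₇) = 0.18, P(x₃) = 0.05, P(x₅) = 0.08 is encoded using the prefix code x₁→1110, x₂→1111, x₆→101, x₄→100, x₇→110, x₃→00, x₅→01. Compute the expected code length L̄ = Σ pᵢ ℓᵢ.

3.25 bits/symbol

L̄ = Σ pᵢ·ℓᵢ = 0.18·4 + 0.20·4 + 0.22·3 + 0.09·3 + 0.18·3 + 0.05·2 + 0.08·2 = 3.25 bits/symbol.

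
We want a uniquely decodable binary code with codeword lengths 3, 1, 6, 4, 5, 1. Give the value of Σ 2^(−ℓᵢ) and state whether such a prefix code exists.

1.234375; no

With common denominator 2^6 = 64: Σ 2^(−ℓᵢ) = 8/64 + 32/64 + 1/64 + 4/64 + 2/64 + 32/64 = 79/64 = 1.234375.
Kraft's inequality requires Σ ≤ 1; here Σ = 1.234375 > 1, so no such prefix code exists.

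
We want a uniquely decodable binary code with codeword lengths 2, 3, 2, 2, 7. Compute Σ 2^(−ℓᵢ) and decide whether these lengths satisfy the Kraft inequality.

With common denominator 2^7 = 128: Σ 2^(−ℓᵢ) = 32/128 + 16/128 + 32/128 + 32/128 + 1/128 = 113/128 = 0.8828125.
Kraft's inequality requires Σ ≤ 1; here Σ = 0.8828125 ≤ 1, so such a prefix code exists.

0.8828125; yes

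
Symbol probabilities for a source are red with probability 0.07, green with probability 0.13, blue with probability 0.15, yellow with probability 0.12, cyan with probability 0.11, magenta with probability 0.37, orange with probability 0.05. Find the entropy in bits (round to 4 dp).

2.5259 bits

H = −Σ pᵢ log₂ pᵢ.
−0.07·log₂(0.07) = 0.2686
−0.13·log₂(0.13) = 0.3826
−0.15·log₂(0.15) = 0.4105
−0.12·log₂(0.12) = 0.3671
−0.11·log₂(0.11) = 0.3503
−0.37·log₂(0.37) = 0.5307
−0.05·log₂(0.05) = 0.2161
Sum ≈ 2.5259 → 2.5259 bits.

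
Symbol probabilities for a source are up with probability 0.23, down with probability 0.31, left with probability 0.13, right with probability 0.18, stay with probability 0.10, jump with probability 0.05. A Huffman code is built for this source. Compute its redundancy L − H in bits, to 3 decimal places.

0.042 bits

Entropy H = −Σ p log₂ p ≈ 2.3877 bits.
Huffman merges: 1/20+1/10→3/20; 13/100+3/20→7/25; 9/50+23/100→41/100; 7/25+31/100→59/100; 41/100+59/100→1. L = 243/100 ≈ 2.4300.
L − H = 2.4300 − 2.3877 = 0.042 bits.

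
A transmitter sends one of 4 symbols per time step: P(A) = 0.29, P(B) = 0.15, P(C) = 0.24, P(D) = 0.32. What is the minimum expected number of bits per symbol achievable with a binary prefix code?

Repeatedly combine the two least-probable nodes; the expected code length is the sum of the merged weights.
merge 3/20 + 6/25 → 39/100
merge 29/100 + 8/25 → 61/100
merge 39/100 + 61/100 → 1
L = 39/100 + 61/100 + 1 = 2 bits/symbol.

2 bits/symbol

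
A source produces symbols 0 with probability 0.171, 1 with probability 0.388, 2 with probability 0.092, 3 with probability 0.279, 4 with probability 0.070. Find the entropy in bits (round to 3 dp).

H = −Σ pᵢ log₂ pᵢ.
−0.171·log₂(0.171) = 0.4357
−0.388·log₂(0.388) = 0.5300
−0.092·log₂(0.092) = 0.3167
−0.279·log₂(0.279) = 0.5138
−0.070·log₂(0.070) = 0.2686
Sum ≈ 2.0647 → 2.065 bits.

2.065 bits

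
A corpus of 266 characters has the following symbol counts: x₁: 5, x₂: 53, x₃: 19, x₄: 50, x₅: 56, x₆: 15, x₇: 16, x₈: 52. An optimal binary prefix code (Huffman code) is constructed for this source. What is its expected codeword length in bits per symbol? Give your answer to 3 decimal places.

2.797 bits/symbol

Probabilities are the counts divided by 266.
Repeatedly combine the two least-probable nodes; the expected code length is the sum of the merged weights.
merge 5/266 + 15/266 → 10/133
merge 8/133 + 1/14 → 5/38
merge 10/133 + 5/38 → 55/266
merge 25/133 + 26/133 → 51/133
merge 53/266 + 55/266 → 54/133
merge 4/19 + 51/133 → 79/133
merge 54/133 + 79/133 → 1
L = 10/133 + 5/38 + 55/266 + 51/133 + 54/133 + 79/133 + 1 = 372/133 ≈ 2.797 bits/symbol.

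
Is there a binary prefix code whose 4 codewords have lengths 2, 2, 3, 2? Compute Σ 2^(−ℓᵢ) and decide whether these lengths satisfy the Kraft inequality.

With common denominator 2^3 = 8: Σ 2^(−ℓᵢ) = 2/8 + 2/8 + 1/8 + 2/8 = 7/8 = 0.875.
Kraft's inequality requires Σ ≤ 1; here Σ = 0.875 ≤ 1, so such a prefix code exists.

0.875; yes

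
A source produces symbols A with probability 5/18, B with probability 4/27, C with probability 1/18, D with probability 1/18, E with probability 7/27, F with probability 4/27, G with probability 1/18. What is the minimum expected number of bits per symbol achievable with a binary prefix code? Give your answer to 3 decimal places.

Repeatedly combine the two least-probable nodes; the expected code length is the sum of the merged weights.
merge 1/18 + 1/18 → 1/9
merge 1/18 + 1/9 → 1/6
merge 4/27 + 4/27 → 8/27
merge 1/6 + 7/27 → 23/54
merge 5/18 + 8/27 → 31/54
merge 23/54 + 31/54 → 1
L = 1/9 + 1/6 + 8/27 + 23/54 + 31/54 + 1 = 139/54 ≈ 2.574 bits/symbol.

2.574 bits/symbol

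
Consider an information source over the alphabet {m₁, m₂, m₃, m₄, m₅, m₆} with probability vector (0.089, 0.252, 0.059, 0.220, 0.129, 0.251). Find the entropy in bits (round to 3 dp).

H = −Σ pᵢ log₂ pᵢ.
−0.089·log₂(0.089) = 0.3106
−0.252·log₂(0.252) = 0.5011
−0.059·log₂(0.059) = 0.2409
−0.220·log₂(0.220) = 0.4806
−0.129·log₂(0.129) = 0.3811
−0.251·log₂(0.251) = 0.5006
Sum ≈ 2.4149 → 2.415 bits.

2.415 bits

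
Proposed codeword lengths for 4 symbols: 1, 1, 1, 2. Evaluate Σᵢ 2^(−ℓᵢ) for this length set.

1.75

With common denominator 2^2 = 4: Σ 2^(−ℓᵢ) = 2/4 + 2/4 + 2/4 + 1/4 = 7/4 = 1.75.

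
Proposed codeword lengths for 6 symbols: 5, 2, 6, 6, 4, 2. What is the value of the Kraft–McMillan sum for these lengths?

0.625

With common denominator 2^6 = 64: Σ 2^(−ℓᵢ) = 2/64 + 16/64 + 1/64 + 1/64 + 4/64 + 16/64 = 40/64 = 0.625.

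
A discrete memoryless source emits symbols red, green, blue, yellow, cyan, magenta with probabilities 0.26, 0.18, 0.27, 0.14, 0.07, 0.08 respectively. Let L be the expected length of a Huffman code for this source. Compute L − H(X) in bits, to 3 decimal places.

0.022 bits

Entropy H = −Σ p log₂ p ≈ 2.4178 bits.
Huffman merges: 7/100+2/25→3/20; 7/50+3/20→29/100; 9/50+13/50→11/25; 27/100+29/100→14/25; 11/25+14/25→1. L = 61/25 ≈ 2.4400.
L − H = 2.4400 − 2.4178 = 0.022 bits.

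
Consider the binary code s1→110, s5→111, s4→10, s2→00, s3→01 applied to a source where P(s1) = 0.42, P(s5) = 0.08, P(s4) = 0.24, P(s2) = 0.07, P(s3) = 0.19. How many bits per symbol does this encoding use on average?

2.5 bits/symbol

L̄ = Σ pᵢ·ℓᵢ = 0.42·3 + 0.08·3 + 0.24·2 + 0.07·2 + 0.19·2 = 2.5 bits/symbol.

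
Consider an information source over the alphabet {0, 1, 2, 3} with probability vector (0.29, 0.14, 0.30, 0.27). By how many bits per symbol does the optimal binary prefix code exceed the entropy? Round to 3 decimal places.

0.054 bits

Entropy H = −Σ p log₂ p ≈ 1.9461 bits.
Huffman merges: 7/50+27/100→41/100; 29/100+3/10→59/100; 41/100+59/100→1. L = 2 ≈ 2.0000.
L − H = 2.0000 − 1.9461 = 0.054 bits.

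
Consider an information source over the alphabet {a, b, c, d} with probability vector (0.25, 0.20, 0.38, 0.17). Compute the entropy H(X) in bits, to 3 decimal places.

1.929 bits

H = −Σ pᵢ log₂ pᵢ.
−0.25·log₂(0.25) = 0.5000
−0.20·log₂(0.20) = 0.4644
−0.38·log₂(0.38) = 0.5305
−0.17·log₂(0.17) = 0.4346
Sum ≈ 1.9294 → 1.929 bits.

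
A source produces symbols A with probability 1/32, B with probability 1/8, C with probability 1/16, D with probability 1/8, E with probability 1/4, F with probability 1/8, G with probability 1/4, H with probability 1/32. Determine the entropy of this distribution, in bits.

2.6875 bits

Each probability is a power of 1/2, so log₂(1/p) is an integer.
H = Σ p·log₂(1/p) = 1/32·5 + 1/8·3 + 1/16·4 + 1/8·3 + 1/4·2 + 1/8·3 + 1/4·2 + 1/32·5 = 2.6875 bits.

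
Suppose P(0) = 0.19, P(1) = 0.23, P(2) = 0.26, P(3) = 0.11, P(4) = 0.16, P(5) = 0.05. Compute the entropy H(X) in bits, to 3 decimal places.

2.438 bits

H = −Σ pᵢ log₂ pᵢ.
−0.19·log₂(0.19) = 0.4552
−0.23·log₂(0.23) = 0.4877
−0.26·log₂(0.26) = 0.5053
−0.11·log₂(0.11) = 0.3503
−0.16·log₂(0.16) = 0.4230
−0.05·log₂(0.05) = 0.2161
Sum ≈ 2.4376 → 2.438 bits.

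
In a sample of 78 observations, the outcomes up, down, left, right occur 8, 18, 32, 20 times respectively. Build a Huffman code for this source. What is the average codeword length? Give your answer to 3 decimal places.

1.923 bits/symbol

Probabilities are the counts divided by 78.
Repeatedly combine the two least-probable nodes; the expected code length is the sum of the merged weights.
merge 4/39 + 3/13 → 1/3
merge 10/39 + 1/3 → 23/39
merge 16/39 + 23/39 → 1
L = 1/3 + 23/39 + 1 = 25/13 ≈ 1.923 bits/symbol.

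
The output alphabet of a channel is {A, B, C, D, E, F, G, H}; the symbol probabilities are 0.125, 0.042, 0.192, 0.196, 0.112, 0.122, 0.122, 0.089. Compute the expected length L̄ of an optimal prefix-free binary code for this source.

2.935 bits/symbol

Repeatedly combine the two least-probable nodes; the expected code length is the sum of the merged weights.
merge 21/500 + 89/1000 → 131/1000
merge 14/125 + 61/500 → 117/500
merge 61/500 + 1/8 → 247/1000
merge 131/1000 + 24/125 → 323/1000
merge 49/250 + 117/500 → 43/100
merge 247/1000 + 323/1000 → 57/100
merge 43/100 + 57/100 → 1
L = 131/1000 + 117/500 + 247/1000 + 323/1000 + 43/100 + 57/100 + 1 = 587/200 = 2.935 bits/symbol.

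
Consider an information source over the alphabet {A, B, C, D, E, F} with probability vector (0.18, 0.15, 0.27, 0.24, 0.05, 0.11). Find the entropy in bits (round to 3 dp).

H = −Σ pᵢ log₂ pᵢ.
−0.18·log₂(0.18) = 0.4453
−0.15·log₂(0.15) = 0.4105
−0.27·log₂(0.27) = 0.5100
−0.24·log₂(0.24) = 0.4941
−0.05·log₂(0.05) = 0.2161
−0.11·log₂(0.11) = 0.3503
Sum ≈ 2.4264 → 2.426 bits.

2.426 bits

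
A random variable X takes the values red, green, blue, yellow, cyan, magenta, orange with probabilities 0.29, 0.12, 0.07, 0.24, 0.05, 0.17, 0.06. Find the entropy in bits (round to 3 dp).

H = −Σ pᵢ log₂ pᵢ.
−0.29·log₂(0.29) = 0.5179
−0.12·log₂(0.12) = 0.3671
−0.07·log₂(0.07) = 0.2686
−0.24·log₂(0.24) = 0.4941
−0.05·log₂(0.05) = 0.2161
−0.17·log₂(0.17) = 0.4346
−0.06·log₂(0.06) = 0.2435
Sum ≈ 2.5419 → 2.542 bits.

2.542 bits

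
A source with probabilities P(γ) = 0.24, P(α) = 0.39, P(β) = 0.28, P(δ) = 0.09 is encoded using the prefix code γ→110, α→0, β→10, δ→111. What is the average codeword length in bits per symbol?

L̄ = Σ pᵢ·ℓᵢ = 0.24·3 + 0.39·1 + 0.28·2 + 0.09·3 = 1.94 bits/symbol.

1.94 bits/symbol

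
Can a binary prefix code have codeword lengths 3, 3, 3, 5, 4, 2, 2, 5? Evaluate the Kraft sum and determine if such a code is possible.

With common denominator 2^5 = 32: Σ 2^(−ℓᵢ) = 4/32 + 4/32 + 4/32 + 1/32 + 2/32 + 8/32 + 8/32 + 1/32 = 32/32 = 1.
Kraft's inequality requires Σ ≤ 1; here Σ = 1 ≤ 1, so such a prefix code exists.

1; yes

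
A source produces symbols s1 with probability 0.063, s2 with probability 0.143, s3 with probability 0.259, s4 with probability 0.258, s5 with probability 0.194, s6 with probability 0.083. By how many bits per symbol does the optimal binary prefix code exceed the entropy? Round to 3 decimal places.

0.016 bits

Entropy H = −Σ p log₂ p ≈ 2.4186 bits.
Huffman merges: 63/1000+83/1000→73/500; 143/1000+73/500→289/1000; 97/500+129/500→113/250; 259/1000+289/1000→137/250; 113/250+137/250→1. L = 487/200 ≈ 2.4350.
L − H = 2.4350 − 2.4186 = 0.016 bits.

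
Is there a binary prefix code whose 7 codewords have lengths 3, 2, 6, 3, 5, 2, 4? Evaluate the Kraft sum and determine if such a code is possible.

With common denominator 2^6 = 64: Σ 2^(−ℓᵢ) = 8/64 + 16/64 + 1/64 + 8/64 + 2/64 + 16/64 + 4/64 = 55/64 = 0.859375.
Kraft's inequality requires Σ ≤ 1; here Σ = 0.859375 ≤ 1, so such a prefix code exists.

0.859375; yes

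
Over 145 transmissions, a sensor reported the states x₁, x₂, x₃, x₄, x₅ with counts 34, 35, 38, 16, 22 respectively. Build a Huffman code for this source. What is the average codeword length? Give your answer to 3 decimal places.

2.262 bits/symbol

Probabilities are the counts divided by 145.
Repeatedly combine the two least-probable nodes; the expected code length is the sum of the merged weights.
merge 16/145 + 22/145 → 38/145
merge 34/145 + 7/29 → 69/145
merge 38/145 + 38/145 → 76/145
merge 69/145 + 76/145 → 1
L = 38/145 + 69/145 + 76/145 + 1 = 328/145 ≈ 2.262 bits/symbol.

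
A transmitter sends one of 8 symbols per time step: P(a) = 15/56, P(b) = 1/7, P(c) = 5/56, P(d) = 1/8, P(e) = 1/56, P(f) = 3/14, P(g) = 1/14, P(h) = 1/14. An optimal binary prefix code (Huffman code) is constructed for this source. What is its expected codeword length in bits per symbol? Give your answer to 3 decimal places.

Repeatedly combine the two least-probable nodes; the expected code length is the sum of the merged weights.
merge 1/56 + 1/14 → 5/56
merge 1/14 + 5/56 → 9/56
merge 5/56 + 1/8 → 3/14
merge 1/7 + 9/56 → 17/56
merge 3/14 + 3/14 → 3/7
merge 15/56 + 17/56 → 4/7
merge 3/7 + 4/7 → 1
L = 5/56 + 9/56 + 3/14 + 17/56 + 3/7 + 4/7 + 1 = 155/56 ≈ 2.768 bits/symbol.

2.768 bits/symbol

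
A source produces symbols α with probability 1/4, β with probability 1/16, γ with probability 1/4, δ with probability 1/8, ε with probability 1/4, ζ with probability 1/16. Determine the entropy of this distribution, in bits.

Each probability is a power of 1/2, so log₂(1/p) is an integer.
H = Σ p·log₂(1/p) = 1/4·2 + 1/16·4 + 1/4·2 + 1/8·3 + 1/4·2 + 1/16·4 = 2.375 bits.

2.375 bits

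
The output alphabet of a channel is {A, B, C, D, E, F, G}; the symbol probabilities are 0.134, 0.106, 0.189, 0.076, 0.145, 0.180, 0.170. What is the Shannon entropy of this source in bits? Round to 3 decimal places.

2.752 bits

H = −Σ pᵢ log₂ pᵢ.
−0.134·log₂(0.134) = 0.3886
−0.106·log₂(0.106) = 0.3432
−0.189·log₂(0.189) = 0.4543
−0.076·log₂(0.076) = 0.2826
−0.145·log₂(0.145) = 0.4040
−0.180·log₂(0.180) = 0.4453
−0.170·log₂(0.170) = 0.4346
Sum ≈ 2.7524 → 2.752 bits.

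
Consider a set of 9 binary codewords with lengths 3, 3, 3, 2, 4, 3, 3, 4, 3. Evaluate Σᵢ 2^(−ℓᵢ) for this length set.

1.125

With common denominator 2^4 = 16: Σ 2^(−ℓᵢ) = 2/16 + 2/16 + 2/16 + 4/16 + 1/16 + 2/16 + 2/16 + 1/16 + 2/16 = 18/16 = 1.125.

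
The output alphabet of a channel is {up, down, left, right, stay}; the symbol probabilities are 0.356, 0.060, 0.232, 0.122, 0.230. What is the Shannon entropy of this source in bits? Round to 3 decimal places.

2.121 bits

H = −Σ pᵢ log₂ pᵢ.
−0.356·log₂(0.356) = 0.5305
−0.060·log₂(0.060) = 0.2435
−0.232·log₂(0.232) = 0.4890
−0.122·log₂(0.122) = 0.3703
−0.230·log₂(0.230) = 0.4877
Sum ≈ 2.1209 → 2.121 bits.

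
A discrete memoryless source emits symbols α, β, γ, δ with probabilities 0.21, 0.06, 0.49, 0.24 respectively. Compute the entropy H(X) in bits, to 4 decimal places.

1.7148 bits

H = −Σ pᵢ log₂ pᵢ.
−0.21·log₂(0.21) = 0.4728
−0.06·log₂(0.06) = 0.2435
−0.49·log₂(0.49) = 0.5043
−0.24·log₂(0.24) = 0.4941
Sum ≈ 1.7148 → 1.7148 bits.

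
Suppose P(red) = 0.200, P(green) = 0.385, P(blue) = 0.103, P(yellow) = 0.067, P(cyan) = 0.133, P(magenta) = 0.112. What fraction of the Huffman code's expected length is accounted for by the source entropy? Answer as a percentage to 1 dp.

97.3%

Entropy H = −Σ p log₂ p ≈ 2.3344 bits.
Huffman merges: 67/1000+103/1000→17/100; 14/125+133/1000→49/200; 17/100+1/5→37/100; 49/200+37/100→123/200; 77/200+123/200→1. L = 12/5 ≈ 2.4000.
Efficiency = H/L = 2.3344/2.4000 = 97.3%.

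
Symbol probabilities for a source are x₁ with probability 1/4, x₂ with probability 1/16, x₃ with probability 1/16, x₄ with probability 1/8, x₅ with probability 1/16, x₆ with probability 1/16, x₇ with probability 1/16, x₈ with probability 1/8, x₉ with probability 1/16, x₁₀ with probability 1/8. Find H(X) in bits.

Each probability is a power of 1/2, so log₂(1/p) is an integer.
H = Σ p·log₂(1/p) = 1/4·2 + 1/16·4 + 1/16·4 + 1/8·3 + 1/16·4 + 1/16·4 + 1/16·4 + 1/8·3 + 1/16·4 + 1/8·3 = 3.125 bits.

3.125 bits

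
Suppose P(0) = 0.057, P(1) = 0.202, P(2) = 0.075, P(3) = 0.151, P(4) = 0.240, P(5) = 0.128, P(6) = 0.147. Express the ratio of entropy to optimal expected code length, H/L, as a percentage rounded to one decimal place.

99.4%

Entropy H = −Σ p log₂ p ≈ 2.6742 bits.
Huffman merges: 57/1000+3/40→33/250; 16/125+33/250→13/50; 147/1000+151/1000→149/500; 101/500+6/25→221/500; 13/50+149/500→279/500; 221/500+279/500→1. L = 269/100 ≈ 2.6900.
Efficiency = H/L = 2.6742/2.6900 = 99.4%.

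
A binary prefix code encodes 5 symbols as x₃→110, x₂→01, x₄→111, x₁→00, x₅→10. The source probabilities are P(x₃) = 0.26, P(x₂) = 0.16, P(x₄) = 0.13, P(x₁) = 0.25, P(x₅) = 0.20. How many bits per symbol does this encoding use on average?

2.39 bits/symbol

L̄ = Σ pᵢ·ℓᵢ = 0.26·3 + 0.16·2 + 0.13·3 + 0.25·2 + 0.20·2 = 2.39 bits/symbol.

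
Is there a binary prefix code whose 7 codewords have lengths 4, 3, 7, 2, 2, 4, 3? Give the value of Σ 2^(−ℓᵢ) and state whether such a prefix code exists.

With common denominator 2^7 = 128: Σ 2^(−ℓᵢ) = 8/128 + 16/128 + 1/128 + 32/128 + 32/128 + 8/128 + 16/128 = 113/128 = 0.8828125.
Kraft's inequality requires Σ ≤ 1; here Σ = 0.8828125 ≤ 1, so such a prefix code exists.

0.8828125; yes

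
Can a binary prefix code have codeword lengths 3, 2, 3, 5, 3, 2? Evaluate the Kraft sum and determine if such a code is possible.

0.90625; yes

With common denominator 2^5 = 32: Σ 2^(−ℓᵢ) = 4/32 + 8/32 + 4/32 + 1/32 + 4/32 + 8/32 = 29/32 = 0.90625.
Kraft's inequality requires Σ ≤ 1; here Σ = 0.90625 ≤ 1, so such a prefix code exists.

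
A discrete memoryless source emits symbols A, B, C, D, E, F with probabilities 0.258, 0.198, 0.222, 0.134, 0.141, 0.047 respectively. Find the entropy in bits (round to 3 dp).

H = −Σ pᵢ log₂ pᵢ.
−0.258·log₂(0.258) = 0.5043
−0.198·log₂(0.198) = 0.4626
−0.222·log₂(0.222) = 0.4820
−0.134·log₂(0.134) = 0.3886
−0.141·log₂(0.141) = 0.3985
−0.047·log₂(0.047) = 0.2073
Sum ≈ 2.4433 → 2.443 bits.

2.443 bits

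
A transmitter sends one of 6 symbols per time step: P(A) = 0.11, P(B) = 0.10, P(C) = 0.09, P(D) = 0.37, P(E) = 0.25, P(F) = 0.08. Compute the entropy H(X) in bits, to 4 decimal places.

H = −Σ pᵢ log₂ pᵢ.
−0.11·log₂(0.11) = 0.3503
−0.10·log₂(0.10) = 0.3322
−0.09·log₂(0.09) = 0.3127
−0.37·log₂(0.37) = 0.5307
−0.25·log₂(0.25) = 0.5000
−0.08·log₂(0.08) = 0.2915
Sum ≈ 2.3174 → 2.3174 bits.

2.3174 bits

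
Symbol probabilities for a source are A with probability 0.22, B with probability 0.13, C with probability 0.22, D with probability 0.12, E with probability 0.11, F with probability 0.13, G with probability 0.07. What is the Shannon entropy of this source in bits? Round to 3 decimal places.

H = −Σ pᵢ log₂ pᵢ.
−0.22·log₂(0.22) = 0.4806
−0.13·log₂(0.13) = 0.3826
−0.22·log₂(0.22) = 0.4806
−0.12·log₂(0.12) = 0.3671
−0.11·log₂(0.11) = 0.3503
−0.13·log₂(0.13) = 0.3826
−0.07·log₂(0.07) = 0.2686
Sum ≈ 2.7123 → 2.712 bits.

2.712 bits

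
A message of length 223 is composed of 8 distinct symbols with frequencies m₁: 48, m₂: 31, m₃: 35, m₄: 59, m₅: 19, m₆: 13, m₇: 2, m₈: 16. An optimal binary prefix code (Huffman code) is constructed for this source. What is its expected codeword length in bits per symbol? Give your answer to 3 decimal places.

2.726 bits/symbol

Probabilities are the counts divided by 223.
Repeatedly combine the two least-probable nodes; the expected code length is the sum of the merged weights.
merge 2/223 + 13/223 → 15/223
merge 15/223 + 16/223 → 31/223
merge 19/223 + 31/223 → 50/223
merge 31/223 + 35/223 → 66/223
merge 48/223 + 50/223 → 98/223
merge 59/223 + 66/223 → 125/223
merge 98/223 + 125/223 → 1
L = 15/223 + 31/223 + 50/223 + 66/223 + 98/223 + 125/223 + 1 = 608/223 ≈ 2.726 bits/symbol.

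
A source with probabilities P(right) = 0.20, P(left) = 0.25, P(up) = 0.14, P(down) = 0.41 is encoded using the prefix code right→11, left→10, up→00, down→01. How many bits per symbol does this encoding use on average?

2 bits/symbol

L̄ = Σ pᵢ·ℓᵢ = 0.20·2 + 0.25·2 + 0.14·2 + 0.41·2 = 2 bits/symbol.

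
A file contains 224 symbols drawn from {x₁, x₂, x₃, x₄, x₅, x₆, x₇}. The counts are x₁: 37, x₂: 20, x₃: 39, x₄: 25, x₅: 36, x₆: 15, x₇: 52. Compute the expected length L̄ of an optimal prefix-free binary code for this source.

2.75 bits/symbol

Probabilities are the counts divided by 224.
Repeatedly combine the two least-probable nodes; the expected code length is the sum of the merged weights.
merge 15/224 + 5/56 → 5/32
merge 25/224 + 5/32 → 15/56
merge 9/56 + 37/224 → 73/224
merge 39/224 + 13/56 → 13/32
merge 15/56 + 73/224 → 19/32
merge 13/32 + 19/32 → 1
L = 5/32 + 15/56 + 73/224 + 13/32 + 19/32 + 1 = 11/4 = 2.75 bits/symbol.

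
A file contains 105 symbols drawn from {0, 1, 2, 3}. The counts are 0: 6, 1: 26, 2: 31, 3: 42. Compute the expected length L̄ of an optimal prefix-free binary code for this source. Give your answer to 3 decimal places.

Probabilities are the counts divided by 105.
Repeatedly combine the two least-probable nodes; the expected code length is the sum of the merged weights.
merge 2/35 + 26/105 → 32/105
merge 31/105 + 32/105 → 3/5
merge 2/5 + 3/5 → 1
L = 32/105 + 3/5 + 1 = 40/21 ≈ 1.905 bits/symbol.

1.905 bits/symbol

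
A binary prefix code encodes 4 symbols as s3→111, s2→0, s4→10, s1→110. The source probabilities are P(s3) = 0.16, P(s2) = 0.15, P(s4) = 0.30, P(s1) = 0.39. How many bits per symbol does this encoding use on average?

2.4 bits/symbol

L̄ = Σ pᵢ·ℓᵢ = 0.16·3 + 0.15·1 + 0.30·2 + 0.39·3 = 2.4 bits/symbol.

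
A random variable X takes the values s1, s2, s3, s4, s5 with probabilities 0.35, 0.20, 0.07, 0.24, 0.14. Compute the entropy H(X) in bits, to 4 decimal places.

H = −Σ pᵢ log₂ pᵢ.
−0.35·log₂(0.35) = 0.5301
−0.20·log₂(0.20) = 0.4644
−0.07·log₂(0.07) = 0.2686
−0.24·log₂(0.24) = 0.4941
−0.14·log₂(0.14) = 0.3971
Sum ≈ 2.1543 → 2.1543 bits.

2.1543 bits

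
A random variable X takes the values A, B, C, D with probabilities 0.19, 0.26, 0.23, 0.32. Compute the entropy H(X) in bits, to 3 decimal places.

1.974 bits

H = −Σ pᵢ log₂ pᵢ.
−0.19·log₂(0.19) = 0.4552
−0.26·log₂(0.26) = 0.5053
−0.23·log₂(0.23) = 0.4877
−0.32·log₂(0.32) = 0.5260
Sum ≈ 1.9742 → 1.974 bits.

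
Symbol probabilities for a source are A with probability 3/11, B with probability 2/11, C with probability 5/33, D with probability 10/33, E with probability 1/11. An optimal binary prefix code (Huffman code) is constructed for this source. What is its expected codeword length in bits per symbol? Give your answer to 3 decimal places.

2.242 bits/symbol

Repeatedly combine the two least-probable nodes; the expected code length is the sum of the merged weights.
merge 1/11 + 5/33 → 8/33
merge 2/11 + 8/33 → 14/33
merge 3/11 + 10/33 → 19/33
merge 14/33 + 19/33 → 1
L = 8/33 + 14/33 + 19/33 + 1 = 74/33 ≈ 2.242 bits/symbol.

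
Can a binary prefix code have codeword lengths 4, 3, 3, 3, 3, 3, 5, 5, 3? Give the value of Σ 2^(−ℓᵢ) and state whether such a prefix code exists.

0.875; yes

With common denominator 2^5 = 32: Σ 2^(−ℓᵢ) = 2/32 + 4/32 + 4/32 + 4/32 + 4/32 + 4/32 + 1/32 + 1/32 + 4/32 = 28/32 = 0.875.
Kraft's inequality requires Σ ≤ 1; here Σ = 0.875 ≤ 1, so such a prefix code exists.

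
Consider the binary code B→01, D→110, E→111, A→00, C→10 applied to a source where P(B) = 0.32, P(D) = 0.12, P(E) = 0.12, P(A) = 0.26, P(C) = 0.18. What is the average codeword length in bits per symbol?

2.24 bits/symbol

L̄ = Σ pᵢ·ℓᵢ = 0.32·2 + 0.12·3 + 0.12·3 + 0.26·2 + 0.18·2 = 2.24 bits/symbol.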